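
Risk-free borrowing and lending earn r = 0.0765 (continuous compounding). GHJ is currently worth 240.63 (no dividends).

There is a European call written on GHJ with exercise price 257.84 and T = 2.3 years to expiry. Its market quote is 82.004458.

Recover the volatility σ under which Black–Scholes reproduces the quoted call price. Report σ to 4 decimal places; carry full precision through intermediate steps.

At σ = 0.5133 the Black–Scholes value reproduces the quote:
σ√T = 0.5133·√2.3 = 0.778458
d₁ = (ln(S/K) + (r+σ²/2)T) / (σ√T) = (ln(240.63/257.84) + (0.0765+0.5133²/2)·2.3) / 0.778458 = (-0.069079 + 0.478948) / 0.778458 = 0.526515
d₂ = d₁ − σ√T = 0.526515 − 0.778458 = -0.251943
e^{−rT} = 0.838660
N(d₁) = 0.700735,  N(d₂) = 0.400542
V = S·N(d₁) − K·e^{−rT}·N(d₂) = 168.617796 − 86.613338 = 82.004458 (the quoted price), and the Black–Scholes price is strictly increasing in σ, so σ is unique

sigma = 0.5133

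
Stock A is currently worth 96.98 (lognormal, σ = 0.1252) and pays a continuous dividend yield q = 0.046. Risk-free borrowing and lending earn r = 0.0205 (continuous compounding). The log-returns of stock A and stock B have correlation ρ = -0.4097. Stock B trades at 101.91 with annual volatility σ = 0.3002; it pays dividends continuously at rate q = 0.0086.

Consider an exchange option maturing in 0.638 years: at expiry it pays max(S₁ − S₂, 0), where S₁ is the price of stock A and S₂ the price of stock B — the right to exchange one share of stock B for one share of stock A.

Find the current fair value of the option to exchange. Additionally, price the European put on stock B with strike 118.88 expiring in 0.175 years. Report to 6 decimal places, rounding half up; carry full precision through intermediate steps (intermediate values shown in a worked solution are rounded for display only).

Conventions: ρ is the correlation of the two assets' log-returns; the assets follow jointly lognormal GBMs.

σ_eff = √(σ₁² + σ₂² − 2ρσ₁σ₂) = √(0.1252² + 0.3002² − 2·-0.4097·0.1252·0.3002) = 0.369584
d₁ = (ln(S₁/S₂) + (q₂ − q₁ + σ_eff²/2)T) / (σ_eff√T) = (ln(96.98/101.91) + (0.0086 − 0.046 + 0.068296)·0.638) / 0.295205 = -0.101196
d₂ = d₁ − σ_eff√T = -0.101196 − 0.295205 = -0.396401
N(d₁) = 0.459697,  N(d₂) = 0.345905
V = S₁·e^{−q₁T}·N(d₁) − S₂·e^{−q₂T}·N(d₂) = 43.292090 − 35.058258 = 8.233832
[vanilla: stock B put K=118.88]
σ√T = 0.3002·√0.175 = 0.125583
d₁ = (ln(S/K) + (r−q+σ²/2)T) / (σ√T) = (ln(101.91/118.88) + (0.0205−0.0086+0.3002²/2)·0.175) / 0.125583 = (-0.154025 + 0.009968) / 0.125583 = -1.147105
d₂ = d₁ − σ√T = -1.147105 − 0.125583 = -1.272688
e^{−rT} = 0.996419
e^{−qT} = 0.998496
N(−d₁) = 0.874331,  N(−d₂) = 0.898436
price = K·e^{−rT}·N(−d₂) − S·e^{−qT}·N(−d₁) = 106.423538 − 88.969061 = 17.454477

exchange price = 8.233832
price(stock B put K=118.88) = 17.454477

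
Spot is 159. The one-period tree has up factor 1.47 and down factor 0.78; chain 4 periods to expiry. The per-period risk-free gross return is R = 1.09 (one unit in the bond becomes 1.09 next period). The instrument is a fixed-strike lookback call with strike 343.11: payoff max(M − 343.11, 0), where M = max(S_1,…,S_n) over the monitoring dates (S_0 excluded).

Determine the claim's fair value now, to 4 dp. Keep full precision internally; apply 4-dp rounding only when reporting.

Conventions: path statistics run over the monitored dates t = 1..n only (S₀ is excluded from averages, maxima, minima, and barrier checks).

price = 22.6734

Under the martingale measure an up-move has probability p* = 0.4493; value the claim as the probability-weighted average of per-path payoffs, discounted 4 periods at R = 1.09.
Enumerate all 2^4 = 16 price paths (U = up ×1.47, D = down ×0.78); each path with k up-moves has probability p*^k·(1−p*)^(4−k).
DDDD: M=124.0200, payoff=0.0000, prob=0.091989
UDDD: M=233.7300, payoff=0.0000, prob=0.075044
DUDD: M=182.3094, payoff=0.0000, prob=0.075044
UUDD: M=343.5831, payoff=0.4731, prob=0.061220
DDUD: M=142.2013, payoff=0.0000, prob=0.075044
UDUD: M=267.9948, payoff=0.0000, prob=0.061220
DUUD: M=267.9948, payoff=0.0000, prob=0.061220
UUUD: M=505.0672, payoff=161.9572, prob=0.049943
DDDU: M=124.0200, payoff=0.0000, prob=0.075044
UDDU: M=233.7300, payoff=0.0000, prob=0.061220
DUDU: M=209.0360, payoff=0.0000, prob=0.061220
UUDU: M=393.9524, payoff=50.8424, prob=0.049943
DDUU: M=209.0360, payoff=0.0000, prob=0.061220
UDUU: M=393.9524, payoff=50.8424, prob=0.049943
DUUU: M=393.9524, payoff=50.8424, prob=0.049943
UUUU: M=742.4487, payoff=399.3387, prob=0.040743
Price = Σ prob·payoff / R^4 = 32.005330 / 1.411582 = 22.6734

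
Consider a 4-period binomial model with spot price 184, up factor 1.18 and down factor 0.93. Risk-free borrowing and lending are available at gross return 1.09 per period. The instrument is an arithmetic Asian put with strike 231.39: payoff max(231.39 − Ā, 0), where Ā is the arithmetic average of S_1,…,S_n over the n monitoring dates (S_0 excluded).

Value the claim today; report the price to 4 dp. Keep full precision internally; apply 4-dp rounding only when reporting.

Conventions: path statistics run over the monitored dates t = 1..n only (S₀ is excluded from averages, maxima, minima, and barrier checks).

Set p* = 0.6400 (from d < R < u); the path-dependent value is the discounted p*-expectation over all price paths.
Enumerate all 2^4 = 16 price paths (U = up ×1.18, D = down ×0.93); each path with k up-moves has probability p*^k·(1−p*)^(4−k).
DDDD: Ā=153.9762, payoff=77.4138, prob=0.016796
UDDD: Ā=195.3677, payoff=36.0223, prob=0.029860
DUDD: Ā=183.8677, payoff=47.5223, prob=0.029860
UUDD: Ā=233.2945, payoff=0.0000, prob=0.053084
DDUD: Ā=173.1727, payoff=58.2173, prob=0.029860
UDUD: Ā=219.7245, payoff=11.6655, prob=0.053084
DUUD: Ā=208.2245, payoff=23.1655, prob=0.053084
UUUD: Ā=264.1988, payoff=0.0000, prob=0.094372
DDDU: Ā=163.2263, payoff=68.1637, prob=0.029860
UDDU: Ā=207.1044, payoff=24.2856, prob=0.053084
DUDU: Ā=195.6044, payoff=35.7856, prob=0.053084
UUDU: Ā=248.1862, payoff=0.0000, prob=0.094372
DDUU: Ā=184.9094, payoff=46.4806, prob=0.053084
UDUU: Ā=234.6162, payoff=0.0000, prob=0.094372
DUUU: Ā=223.1162, payoff=8.2738, prob=0.094372
UUUU: Ā=283.0936, payoff=0.0000, prob=0.167772
Price = Σ prob·payoff / R^4 = 15.854614 / 1.411582 = 11.2318

price = 11.2318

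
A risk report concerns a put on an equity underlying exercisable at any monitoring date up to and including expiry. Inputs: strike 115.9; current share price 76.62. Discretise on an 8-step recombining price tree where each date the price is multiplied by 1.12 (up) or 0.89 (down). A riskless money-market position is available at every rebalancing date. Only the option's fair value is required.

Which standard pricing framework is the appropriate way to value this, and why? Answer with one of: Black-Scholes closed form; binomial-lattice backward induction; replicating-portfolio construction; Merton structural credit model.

framework: binomial-lattice backward induction

Key observation: the defining feature is the embedded early-exercise option across 8 discrete dates on the spot-76.62 tree; pricing the strike-115.9 put means working backward with an exercise test at every node.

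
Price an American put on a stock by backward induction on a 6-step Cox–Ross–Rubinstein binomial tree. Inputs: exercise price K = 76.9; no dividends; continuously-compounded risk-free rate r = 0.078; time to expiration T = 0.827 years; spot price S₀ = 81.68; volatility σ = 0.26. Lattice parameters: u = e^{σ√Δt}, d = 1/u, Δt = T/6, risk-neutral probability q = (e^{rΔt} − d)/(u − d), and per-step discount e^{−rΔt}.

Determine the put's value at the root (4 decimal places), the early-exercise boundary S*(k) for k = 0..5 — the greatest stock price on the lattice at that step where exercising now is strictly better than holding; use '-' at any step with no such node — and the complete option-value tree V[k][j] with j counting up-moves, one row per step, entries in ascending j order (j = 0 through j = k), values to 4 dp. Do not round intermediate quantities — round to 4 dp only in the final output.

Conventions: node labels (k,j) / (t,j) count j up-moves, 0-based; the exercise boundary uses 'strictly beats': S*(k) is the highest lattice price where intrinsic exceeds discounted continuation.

price = 3.8070
boundary = - - - 61.1437 55.5176 61.1437
tree:
3.8070
6.3432 1.6515
10.2124 3.0655 0.4401
15.7563 5.5389 0.9501 0.0000
21.3824 9.6281 2.0512 0.0000 0.0000
26.4909 15.7563 4.4282 0.0000 0.0000 0.0000
31.1293 21.3824 9.5600 0.0000 0.0000 0.0000 0.0000

params: Δt=0.13783 u=1.10134 d=0.90799 q=0.53179 e^(-rΔt)=0.98931
t_6 payoffs: 31.1293 21.3824 9.5600 0.0000 0.0000 0.0000 0.0000
t_5: node(5,0) S=50.4091 payoff=26.4909 vs cont=25.6685 → 26.4909 [stop]  node(5,1) S=61.1437 payoff=15.7563 vs cont=14.9340 → 15.7563 [stop]  node(5,2) S=74.1642 payoff=2.7358 vs cont=4.4282 → 4.4282 [wait]  node(5,3) S=89.9574 payoff=0.0000 vs cont=0.0000 → 0.0000 [wait]  node(5,4) S=109.1138 payoff=0.0000 vs cont=0.0000 → 0.0000 [wait]  node(5,5) S=132.3495 payoff=0.0000 vs cont=0.0000 → 0.0000 [wait]  ⇒ S*(5)=61.1437
t_4: node(4,0) S=55.5176 payoff=21.3824 vs cont=20.5601 → 21.3824 [stop]  node(4,1) S=67.3400 payoff=9.5600 vs cont=9.6281 → 9.6281 [wait]  node(4,2) S=81.6800 payoff=0.0000 vs cont=2.0512 → 2.0512 [wait]  node(4,3) S=99.0737 payoff=0.0000 vs cont=0.0000 → 0.0000 [wait]  node(4,4) S=120.1714 payoff=0.0000 vs cont=0.0000 → 0.0000 [wait]  ⇒ S*(4)=55.5176
t_3: node(3,0) S=61.1437 payoff=15.7563 vs cont=14.9698 → 15.7563 [stop]  node(3,1) S=74.1642 payoff=2.7358 vs cont=5.5389 → 5.5389 [wait]  node(3,2) S=89.9574 payoff=0.0000 vs cont=0.9501 → 0.9501 [wait]  node(3,3) S=109.1138 payoff=0.0000 vs cont=0.0000 → 0.0000 [wait]  ⇒ S*(3)=61.1437
t_2: node(2,0) S=67.3400 payoff=9.5600 vs cont=10.2124 → 10.2124 [wait]  node(2,1) S=81.6800 payoff=0.0000 vs cont=3.0655 → 3.0655 [wait]  node(2,2) S=99.0737 payoff=0.0000 vs cont=0.4401 → 0.4401 [wait]  ⇒ S*(2)=-
t_1: node(1,0) S=74.1642 payoff=2.7358 vs cont=6.3432 → 6.3432 [wait]  node(1,1) S=89.9574 payoff=0.0000 vs cont=1.6515 → 1.6515 [wait]  ⇒ S*(1)=-
t_0: node(0,0) S=81.6800 payoff=0.0000 vs cont=3.8070 → 3.8070 [wait]  ⇒ S*(0)=-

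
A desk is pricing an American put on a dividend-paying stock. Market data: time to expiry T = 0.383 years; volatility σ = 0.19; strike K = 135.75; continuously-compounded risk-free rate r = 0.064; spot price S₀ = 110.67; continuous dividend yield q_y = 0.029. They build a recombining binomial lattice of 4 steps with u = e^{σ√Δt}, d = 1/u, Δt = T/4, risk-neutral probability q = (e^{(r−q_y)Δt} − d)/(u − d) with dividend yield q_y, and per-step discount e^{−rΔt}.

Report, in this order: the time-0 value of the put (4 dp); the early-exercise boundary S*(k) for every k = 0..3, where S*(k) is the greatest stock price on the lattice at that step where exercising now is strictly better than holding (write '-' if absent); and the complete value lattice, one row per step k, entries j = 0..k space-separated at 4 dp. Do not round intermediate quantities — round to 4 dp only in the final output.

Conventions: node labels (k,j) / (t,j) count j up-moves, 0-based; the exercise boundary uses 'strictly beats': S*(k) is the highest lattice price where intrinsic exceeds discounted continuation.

price = 25.0800
boundary = 110.6700 117.3717 110.6700 117.3717
tree:
25.0800
31.3990 18.3783
37.3572 25.0800 11.6615
42.9752 31.3990 18.3783 5.4460
48.2724 37.3572 25.0800 11.2709 0.0000

Δt=0.09575  u=1.06056  d=0.94290  q=0.51384  discount=0.99389
step 4 (expiry): payoffs max(K−S,0) = 48.2724 37.3572 25.0800 11.2709 0.0000
step 3: (k=3,j=0): S=92.7748, K−S=42.9752, hold=42.4031 ⇒ V=42.9752 exercise | (k=3,j=1): S=104.3510, K−S=31.3990, hold=30.8590 ⇒ V=31.3990 exercise | (k=3,j=2): S=117.3717, K−S=18.3783, hold=17.8745 ⇒ V=18.3783 exercise | (k=3,j=3): S=132.0170, K−S=3.7330, hold=5.4460 ⇒ V=5.4460 continue  boundary S*=117.3717
step 2: (k=2,j=0): S=98.3928, K−S=37.3572, hold=36.8007 ⇒ V=37.3572 exercise | (k=2,j=1): S=110.6700, K−S=25.0800, hold=24.5575 ⇒ V=25.0800 exercise | (k=2,j=2): S=124.4791, K−S=11.2709, hold=11.6615 ⇒ V=11.6615 continue  boundary S*=110.6700
step 1: (k=1,j=0): S=104.3510, K−S=31.3990, hold=30.8590 ⇒ V=31.3990 exercise | (k=1,j=1): S=117.3717, K−S=18.3783, hold=18.0740 ⇒ V=18.3783 exercise  boundary S*=117.3717
step 0: (k=0,j=0): S=110.6700, K−S=25.0800, hold=24.5575 ⇒ V=25.0800 exercise  boundary S*=110.6700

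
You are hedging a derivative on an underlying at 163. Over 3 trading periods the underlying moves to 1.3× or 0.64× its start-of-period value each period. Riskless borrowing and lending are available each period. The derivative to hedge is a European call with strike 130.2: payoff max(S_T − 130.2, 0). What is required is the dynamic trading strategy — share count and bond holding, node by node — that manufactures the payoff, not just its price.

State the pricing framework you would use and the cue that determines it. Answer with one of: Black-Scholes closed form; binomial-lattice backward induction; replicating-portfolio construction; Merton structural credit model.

framework: replicating-portfolio construction

Key observation: since the answer must list Δ and B at each node of the 1.3/0.64 lattice on 163, the replicating-portfolio method — solving the two-state system at every node — is the one that applies.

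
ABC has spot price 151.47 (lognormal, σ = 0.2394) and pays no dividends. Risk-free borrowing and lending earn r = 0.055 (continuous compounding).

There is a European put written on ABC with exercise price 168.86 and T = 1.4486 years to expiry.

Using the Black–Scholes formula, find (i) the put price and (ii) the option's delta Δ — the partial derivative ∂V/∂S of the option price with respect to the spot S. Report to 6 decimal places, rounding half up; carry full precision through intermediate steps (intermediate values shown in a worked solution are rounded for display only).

price = 19.924513
Δ = -0.482696

σ√T = 0.2394·√1.4486 = 0.288137
d₁ = (ln(S/K) + (r+σ²/2)T) / (σ√T) = (ln(151.47/168.86) + (0.055+0.2394²/2)·1.4486) / 0.288137 = (-0.108682 + 0.121184) / 0.288137 = 0.043389
d₂ = d₁ − σ√T = 0.043389 − 0.288137 = -0.244748
e^{−rT} = 0.923418
N(−d₁) = 0.482696,  N(−d₂) = 0.596674
Put price V = K·e^{−rT}·N(−d₂) − S·N(−d₁) = 93.038434 − 73.113921 = 19.924513
Δ = −N(−d₁) = -0.482696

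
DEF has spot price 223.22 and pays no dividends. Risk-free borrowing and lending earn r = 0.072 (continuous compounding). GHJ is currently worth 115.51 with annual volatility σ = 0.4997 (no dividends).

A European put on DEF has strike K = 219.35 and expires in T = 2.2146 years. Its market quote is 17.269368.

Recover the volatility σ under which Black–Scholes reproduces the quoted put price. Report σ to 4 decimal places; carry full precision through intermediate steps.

sigma = 0.2667

At σ = 0.2667 the Black–Scholes value reproduces the quote:
σ√T = 0.2667·√2.2146 = 0.396890
d₁ = (ln(S/K) + (r+σ²/2)T) / (σ√T) = (ln(223.22/219.35) + (0.072+0.2667²/2)·2.2146) / 0.396890 = (0.017489 + 0.238212) / 0.396890 = 0.644262
d₂ = d₁ − σ√T = 0.644262 − 0.396890 = 0.247371
e^{−rT} = 0.852612
N(−d₁) = 0.259703,  N(−d₂) = 0.402310
V = K·e^{−rT}·N(−d₂) − S·N(−d₁) = 75.240225 − 57.970857 = 17.269368 (the quoted price), and the Black–Scholes price is strictly increasing in σ, so σ is unique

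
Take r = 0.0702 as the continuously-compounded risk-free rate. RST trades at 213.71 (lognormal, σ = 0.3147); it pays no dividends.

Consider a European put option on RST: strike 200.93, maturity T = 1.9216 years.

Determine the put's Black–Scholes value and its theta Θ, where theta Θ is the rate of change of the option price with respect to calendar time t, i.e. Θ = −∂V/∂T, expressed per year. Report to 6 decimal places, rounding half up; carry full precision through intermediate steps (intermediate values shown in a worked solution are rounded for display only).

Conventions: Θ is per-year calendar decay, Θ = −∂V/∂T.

σ√T = 0.3147·√1.9216 = 0.436243
d₁ = (ln(S/K) + (r+σ²/2)T) / (σ√T) = (ln(213.71/200.93) + (0.0702+0.3147²/2)·1.9216) / 0.436243 = (0.061663 + 0.230050) / 0.436243 = 0.668695
d₂ = d₁ − σ√T = 0.668695 − 0.436243 = 0.232453
e^{−rT} = 0.873807
N(−d₁) = 0.251845,  N(−d₂) = 0.408093
Put price V = K·e^{−rT}·N(−d₂) − S·N(−d₁) = 71.650533 − 53.821769 = 17.828764
φ(d₁) = (1/√(2π))·e^{−d₁²/2} = 0.319016
Θ = −S·φ(d₁)·σ/(2√T) + r·K·e^{−rT}·N(−d₂) = −7.738771 + 5.029867 = -2.708903

price = 17.828764
Θ = -2.708903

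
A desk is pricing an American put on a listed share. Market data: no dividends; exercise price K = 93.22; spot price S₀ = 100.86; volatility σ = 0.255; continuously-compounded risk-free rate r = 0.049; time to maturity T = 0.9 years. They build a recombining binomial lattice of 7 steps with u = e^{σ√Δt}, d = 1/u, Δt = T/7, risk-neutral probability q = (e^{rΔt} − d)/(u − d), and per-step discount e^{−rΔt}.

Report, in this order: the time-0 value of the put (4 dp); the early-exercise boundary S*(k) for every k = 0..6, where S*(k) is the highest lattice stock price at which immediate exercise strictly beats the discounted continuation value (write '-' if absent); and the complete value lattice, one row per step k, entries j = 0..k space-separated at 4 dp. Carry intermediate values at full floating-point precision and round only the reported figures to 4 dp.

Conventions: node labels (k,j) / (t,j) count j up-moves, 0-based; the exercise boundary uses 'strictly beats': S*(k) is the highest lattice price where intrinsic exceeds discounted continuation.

price = 4.6489
boundary = - - - - 69.9649 76.6637 84.0039
tree:
4.6489
7.3530 2.1256
11.2692 3.7062 0.6433
16.6009 6.3199 1.2576 0.0650
23.2551 10.4553 2.4511 0.1340 0.0000
29.3686 16.5563 4.7617 0.2762 0.0000 0.0000
34.9479 23.2551 9.2161 0.5693 0.0000 0.0000 0.0000
40.0397 29.3686 16.5563 1.1731 0.0000 0.0000 0.0000 0.0000

Δt=0.12857  u=1.09575  d=0.91262  q=0.51167  discount=0.99372
step 7 (expiry): payoffs max(K−S,0) = 40.0397 29.3686 16.5563 1.1731 0.0000 0.0000 0.0000 0.0000
step 6: (k=6,j=0): S=58.2721, K−S=34.9479, hold=34.3625 ⇒ V=34.9479 exercise | (k=6,j=1): S=69.9649, K−S=23.2551, hold=22.6697 ⇒ V=23.2551 exercise | (k=6,j=2): S=84.0039, K−S=9.2161, hold=8.6306 ⇒ V=9.2161 exercise | (k=6,j=3): S=100.8600, K−S=0.0000, hold=0.5693 ⇒ V=0.5693 continue | (k=6,j=4): S=121.0984, K−S=0.0000, hold=0.0000 ⇒ V=0.0000 continue | (k=6,j=5): S=145.3978, K−S=0.0000, hold=0.0000 ⇒ V=0.0000 continue | (k=6,j=6): S=174.5731, K−S=0.0000, hold=0.0000 ⇒ V=0.0000 continue  boundary S*=84.0039
step 5: (k=5,j=0): S=63.8514, K−S=29.3686, hold=28.7832 ⇒ V=29.3686 exercise | (k=5,j=1): S=76.6637, K−S=16.5563, hold=15.9709 ⇒ V=16.5563 exercise | (k=5,j=2): S=92.0469, K−S=1.1731, hold=4.7617 ⇒ V=4.7617 continue | (k=5,j=3): S=110.5169, K−S=0.0000, hold=0.2762 ⇒ V=0.2762 continue | (k=5,j=4): S=132.6930, K−S=0.0000, hold=0.0000 ⇒ V=0.0000 continue | (k=5,j=5): S=159.3190, K−S=0.0000, hold=0.0000 ⇒ V=0.0000 continue  boundary S*=76.6637
step 4: (k=4,j=0): S=69.9649, K−S=23.2551, hold=22.6697 ⇒ V=23.2551 exercise | (k=4,j=1): S=84.0039, K−S=9.2161, hold=10.4553 ⇒ V=10.4553 continue | (k=4,j=2): S=100.8600, K−S=0.0000, hold=2.4511 ⇒ V=2.4511 continue | (k=4,j=3): S=121.0984, K−S=0.0000, hold=0.1340 ⇒ V=0.1340 continue | (k=4,j=4): S=145.3978, K−S=0.0000, hold=0.0000 ⇒ V=0.0000 continue  boundary S*=69.9649
step 3: (k=3,j=0): S=76.6637, K−S=16.5563, hold=16.6009 ⇒ V=16.6009 continue | (k=3,j=1): S=92.0469, K−S=1.1731, hold=6.3199 ⇒ V=6.3199 continue | (k=3,j=2): S=110.5169, K−S=0.0000, hold=1.2576 ⇒ V=1.2576 continue | (k=3,j=3): S=132.6930, K−S=0.0000, hold=0.0650 ⇒ V=0.0650 continue  boundary S*=-
step 2: (k=2,j=0): S=84.0039, K−S=9.2161, hold=11.2692 ⇒ V=11.2692 continue | (k=2,j=1): S=100.8600, K−S=0.0000, hold=3.7062 ⇒ V=3.7062 continue | (k=2,j=2): S=121.0984, K−S=0.0000, hold=0.6433 ⇒ V=0.6433 continue  boundary S*=-
step 1: (k=1,j=0): S=92.0469, K−S=1.1731, hold=7.3530 ⇒ V=7.3530 continue | (k=1,j=1): S=110.5169, K−S=0.0000, hold=2.1256 ⇒ V=2.1256 continue  boundary S*=-
step 0: (k=0,j=0): S=100.8600, K−S=0.0000, hold=4.6489 ⇒ V=4.6489 continue  boundary S*=-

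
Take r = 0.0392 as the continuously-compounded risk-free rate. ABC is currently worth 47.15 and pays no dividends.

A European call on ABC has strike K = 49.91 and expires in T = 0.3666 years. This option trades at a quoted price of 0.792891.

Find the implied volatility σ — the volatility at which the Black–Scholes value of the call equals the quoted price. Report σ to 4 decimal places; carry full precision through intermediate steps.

At σ = 0.1388 the Black–Scholes value reproduces the quote:
σ√T = 0.1388·√0.3666 = 0.084040
d₁ = (ln(S/K) + (r+σ²/2)T) / (σ√T) = (ln(47.15/49.91) + (0.0392+0.1388²/2)·0.3666) / 0.084040 = (-0.056887 + 0.017902) / 0.084040 = -0.463890
d₂ = d₁ − σ√T = -0.463890 − 0.084040 = -0.547930
e^{−rT} = 0.985732
N(d₁) = 0.321363,  N(d₂) = 0.291870
V = S·N(d₁) − K·e^{−rT}·N(d₂) = 15.152276 − 14.359384 = 0.792891 (the observed quote) — the price is monotone increasing in volatility, hence this σ is the only solution

sigma = 0.1388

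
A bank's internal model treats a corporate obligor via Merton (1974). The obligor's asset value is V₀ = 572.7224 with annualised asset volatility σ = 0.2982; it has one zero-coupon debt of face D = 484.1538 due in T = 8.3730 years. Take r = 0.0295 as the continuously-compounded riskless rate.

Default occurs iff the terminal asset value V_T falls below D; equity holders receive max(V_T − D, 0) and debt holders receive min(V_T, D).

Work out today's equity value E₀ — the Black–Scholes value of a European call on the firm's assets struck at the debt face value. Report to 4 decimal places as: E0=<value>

E0=272.6217

Apply the equity-as-call identities (strike 484.1538, horizon 8.3730 years):
d₁ = [ln(V₀/D) + (r + σ²/2)T] / (σ√T)
   = [ln(572.7224/484.1538) + (0.0295 + 0.5·0.2982²)·8.3730] / (0.2982·√8.3730)
   = [0.167999 + 0.619281] / 0.862876 = 0.912390
d₂ = d₁ − σ√T = 0.912390 − 0.862876 = 0.049515
N(d₁) = 0.819218,  N(d₂) = 0.519745,  e^(−rT) = 0.781138
E₀ = V₀·N(d₁) − D·e^(−rT)·N(d₂)
   = 572.7224·0.819218 − 484.1538·0.781138·0.519745 = 272.621699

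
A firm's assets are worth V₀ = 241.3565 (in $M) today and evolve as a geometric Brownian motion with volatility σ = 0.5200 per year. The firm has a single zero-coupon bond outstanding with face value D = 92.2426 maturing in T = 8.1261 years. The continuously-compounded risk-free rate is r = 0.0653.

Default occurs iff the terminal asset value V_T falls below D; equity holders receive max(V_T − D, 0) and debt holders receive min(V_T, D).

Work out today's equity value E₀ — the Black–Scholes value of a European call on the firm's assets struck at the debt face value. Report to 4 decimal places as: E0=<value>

E0=198.8323

Work the structural quantities from V₀ = 241.3565 against face 92.2426:
d₁ = [ln(V₀/D) + (r + σ²/2)T] / (σ√T)
   = [ln(241.3565/92.2426) + (0.0653 + 0.5·0.5200²)·8.1261] / (0.5200·√8.1261)
   = [0.961853 + 1.629283] / 1.482328 = 1.748018
d₂ = d₁ − σ√T = 1.748018 − 1.482328 = 0.265689
N(d₁) = 0.959770,  N(d₂) = 0.604761,  e^(−rT) = 0.588232
E₀ = V₀·N(d₁) − D·e^(−rT)·N(d₂)
   = 241.3565·0.959770 − 92.2426·0.588232·0.604761 = 198.832279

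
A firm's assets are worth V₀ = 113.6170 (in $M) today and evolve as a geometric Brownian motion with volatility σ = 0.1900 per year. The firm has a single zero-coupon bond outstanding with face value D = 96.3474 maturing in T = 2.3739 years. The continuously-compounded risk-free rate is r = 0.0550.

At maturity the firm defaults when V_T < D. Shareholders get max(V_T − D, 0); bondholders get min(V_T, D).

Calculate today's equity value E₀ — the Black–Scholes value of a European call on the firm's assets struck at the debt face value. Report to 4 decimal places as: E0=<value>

Work the structural quantities from V₀ = 113.6170 against face 96.3474:
d₁ = [ln(V₀/D) + (r + σ²/2)T] / (σ√T)
   = [ln(113.6170/96.3474) + (0.0550 + 0.5·0.1900²)·2.3739] / (0.1900·√2.3739)
   = [0.164873 + 0.173413] / 0.292742 = 1.155578
d₂ = d₁ − σ√T = 1.155578 − 0.292742 = 0.862836
N(d₁) = 0.876073,  N(d₂) = 0.805886,  e^(−rT) = 0.877600
E₀ = V₀·N(d₁) − D·e^(−rT)·N(d₂)
   = 113.6170·0.876073 − 96.3474·0.877600·0.805886 = 31.395517

E0=31.3955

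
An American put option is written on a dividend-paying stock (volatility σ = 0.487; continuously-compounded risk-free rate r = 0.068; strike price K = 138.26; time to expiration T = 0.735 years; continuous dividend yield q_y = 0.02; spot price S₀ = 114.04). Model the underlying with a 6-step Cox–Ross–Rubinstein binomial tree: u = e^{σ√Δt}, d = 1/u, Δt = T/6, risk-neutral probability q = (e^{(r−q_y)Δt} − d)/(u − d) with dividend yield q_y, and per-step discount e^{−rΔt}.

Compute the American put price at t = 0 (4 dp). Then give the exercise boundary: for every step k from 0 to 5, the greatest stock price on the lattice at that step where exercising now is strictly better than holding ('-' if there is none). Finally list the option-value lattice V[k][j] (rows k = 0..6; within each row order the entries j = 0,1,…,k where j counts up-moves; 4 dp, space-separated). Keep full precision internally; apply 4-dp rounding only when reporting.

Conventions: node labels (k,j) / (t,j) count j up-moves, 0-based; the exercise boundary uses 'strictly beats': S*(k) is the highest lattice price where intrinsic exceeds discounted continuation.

price = 32.9300
boundary = - - 81.0973 68.3881 81.0973 96.1683
tree:
32.9300
44.2012 21.0379
57.1627 30.6373 10.7861
69.8719 42.8970 17.6111 3.4240
80.5893 57.1627 27.8668 6.5727 0.0000
89.6271 69.8719 42.0917 12.6171 0.0000 0.0000
97.2486 80.5893 57.1627 24.2200 0.0000 0.0000 0.0000

params: Δt=0.12250 u=1.18584 d=0.84329 q=0.47471 e^(-rΔt)=0.99170
t_6 payoffs: 97.2486 80.5893 57.1627 24.2200 0.0000 0.0000 0.0000
t_5: node(5,0) S=48.6329 payoff=89.6271 vs cont=88.5992 → 89.6271 [stop]  node(5,1) S=68.3881 payoff=69.8719 vs cont=68.8923 → 69.8719 [stop]  node(5,2) S=96.1683 payoff=42.0917 vs cont=41.1802 → 42.0917 [stop]  node(5,3) S=135.2330 payoff=3.0270 vs cont=12.6171 → 12.6171 [wait]  node(5,4) S=190.1664 payoff=0.0000 vs cont=0.0000 → 0.0000 [wait]  node(5,5) S=267.4143 payoff=0.0000 vs cont=0.0000 → 0.0000 [wait]  ⇒ S*(5)=96.1683
t_4: node(4,0) S=57.6707 payoff=80.5893 vs cont=79.5835 → 80.5893 [stop]  node(4,1) S=81.0973 payoff=57.1627 vs cont=56.2143 → 57.1627 [stop]  node(4,2) S=114.0400 payoff=24.2200 vs cont=27.8668 → 27.8668 [wait]  node(4,3) S=160.3645 payoff=0.0000 vs cont=6.5727 → 6.5727 [wait]  node(4,4) S=225.5066 payoff=0.0000 vs cont=0.0000 → 0.0000 [wait]  ⇒ S*(4)=81.0973
t_3: node(3,0) S=68.3881 payoff=69.8719 vs cont=68.8923 → 69.8719 [stop]  node(3,1) S=96.1683 payoff=42.0917 vs cont=42.8970 → 42.8970 [wait]  node(3,2) S=135.2330 payoff=3.0270 vs cont=17.6111 → 17.6111 [wait]  node(3,3) S=190.1664 payoff=0.0000 vs cont=3.4240 → 3.4240 [wait]  ⇒ S*(3)=68.3881
t_2: node(2,0) S=81.0973 payoff=57.1627 vs cont=56.5933 → 57.1627 [stop]  node(2,1) S=114.0400 payoff=24.2200 vs cont=30.6373 → 30.6373 [wait]  node(2,2) S=160.3645 payoff=0.0000 vs cont=10.7861 → 10.7861 [wait]  ⇒ S*(2)=81.0973
t_1: node(1,0) S=96.1683 payoff=42.0917 vs cont=44.2012 → 44.2012 [wait]  node(1,1) S=135.2330 payoff=3.0270 vs cont=21.0379 → 21.0379 [wait]  ⇒ S*(1)=-
t_0: node(0,0) S=114.0400 payoff=24.2200 vs cont=32.9300 → 32.9300 [wait]  ⇒ S*(0)=-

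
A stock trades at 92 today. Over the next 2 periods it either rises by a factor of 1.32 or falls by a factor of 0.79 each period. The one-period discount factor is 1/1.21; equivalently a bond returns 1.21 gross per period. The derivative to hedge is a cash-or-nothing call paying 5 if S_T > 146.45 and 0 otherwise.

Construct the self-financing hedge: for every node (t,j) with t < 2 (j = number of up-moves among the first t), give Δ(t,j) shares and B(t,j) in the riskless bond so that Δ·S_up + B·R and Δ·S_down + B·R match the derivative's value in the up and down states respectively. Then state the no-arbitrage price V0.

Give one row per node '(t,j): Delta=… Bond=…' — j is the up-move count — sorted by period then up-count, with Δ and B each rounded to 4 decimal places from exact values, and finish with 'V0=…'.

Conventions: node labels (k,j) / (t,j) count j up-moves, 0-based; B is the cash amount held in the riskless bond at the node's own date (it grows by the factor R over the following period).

Arbitrage-free pricing uses the up-move probability p* = (R−d)/(u−d) = 0.7925, discounting each step at R = 1.21.
Payoffs at expiry: V(2,0)=0.0000, V(2,1)=0.0000, V(2,2)=5.0000
  t=1,j=0: stock 72.6800 → up 95.9376 (V=0.0000), down 57.4172 (V=0.0000). Price 0.0000; hedge Δ=0.0000, bond B=0.0000.
  t=1,j=1: stock 121.4400 → up 160.3008 (V=5.0000), down 95.9376 (V=0.0000). Price 3.2746; hedge Δ=0.0777, bond B=-6.1594.
  t=0,j=0: stock 92.0000 → up 121.4400 (V=3.2746), down 72.6800 (V=0.0000). Price 2.1446; hedge Δ=0.0672, bond B=-4.0339.
Check: Δ(0,0)·S0 + B(0,0) = 2.1446 = V0.

(0,0): Delta=0.0672 Bond=-4.0339
(1,0): Delta=0.0000 Bond=0.0000
(1,1): Delta=0.0777 Bond=-6.1594
V0=2.1446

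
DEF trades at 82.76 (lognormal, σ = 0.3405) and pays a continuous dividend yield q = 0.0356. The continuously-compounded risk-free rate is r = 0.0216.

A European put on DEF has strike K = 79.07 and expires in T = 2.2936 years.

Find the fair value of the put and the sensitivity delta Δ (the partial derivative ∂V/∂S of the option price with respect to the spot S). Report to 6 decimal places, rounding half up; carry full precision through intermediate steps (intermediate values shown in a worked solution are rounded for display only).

price = 14.908386
Δ = -0.357760

σ√T = 0.3405·√2.2936 = 0.515675
d₁ = (ln(S/K) + (r−q+σ²/2)T) / (σ√T) = (ln(82.76/79.07) + (0.0216−0.0356+0.3405²/2)·2.2936) / 0.515675 = (0.045611 + 0.100850) / 0.515675 = 0.284018
d₂ = d₁ − σ√T = 0.284018 − 0.515675 = -0.231656
e^{−rT} = 0.951665
e^{−qT} = 0.921592
N(−d₁) = 0.388198,  N(−d₂) = 0.591598
Put price V = K·e^{−rT}·N(−d₂) − S·e^{−qT}·N(−d₁) = 44.516641 − 29.608255 = 14.908386
Δ = −e^{−qT}·N(−d₁) = -0.357760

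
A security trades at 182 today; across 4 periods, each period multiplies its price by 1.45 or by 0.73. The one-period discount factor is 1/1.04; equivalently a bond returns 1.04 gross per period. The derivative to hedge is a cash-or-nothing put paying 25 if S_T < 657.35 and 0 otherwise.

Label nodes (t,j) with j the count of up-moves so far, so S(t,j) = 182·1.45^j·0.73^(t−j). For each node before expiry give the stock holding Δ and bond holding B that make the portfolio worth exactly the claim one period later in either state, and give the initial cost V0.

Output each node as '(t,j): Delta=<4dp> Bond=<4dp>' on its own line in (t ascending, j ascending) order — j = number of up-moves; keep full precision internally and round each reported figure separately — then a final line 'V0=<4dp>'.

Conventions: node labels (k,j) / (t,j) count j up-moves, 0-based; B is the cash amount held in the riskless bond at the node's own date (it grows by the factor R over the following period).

Risk-neutral probability p* = (R−d)/(u−d) = (1.04−0.73)/(1.45−0.73) = 0.4306.
At maturity the claim pays: V(4,0)=25.0000, V(4,1)=25.0000, V(4,2)=25.0000, V(4,3)=25.0000, V(4,4)=0.0000
  t=3,j=0: stock 70.8011 → up 102.6616 (V=25.0000), down 51.6848 (V=25.0000). Price 24.0385; hedge Δ=0.0000, bond B=24.0385.
  t=3,j=1: stock 140.6323 → up 203.9168 (V=25.0000), down 102.6616 (V=25.0000). Price 24.0385; hedge Δ=0.0000, bond B=24.0385.
  t=3,j=2: stock 279.3382 → up 405.0403 (V=25.0000), down 203.9168 (V=25.0000). Price 24.0385; hedge Δ=0.0000, bond B=24.0385.
  t=3,j=3: stock 554.8497 → up 804.5321 (V=0.0000), down 405.0403 (V=25.0000). Price 13.6886; hedge Δ=-0.0626, bond B=48.4108.
  t=2,j=0: stock 96.9878 → up 140.6323 (V=24.0385), down 70.8011 (V=24.0385). Price 23.1139; hedge Δ=0.0000, bond B=23.1139.
  t=2,j=1: stock 192.6470 → up 279.3381 (V=24.0385), down 140.6323 (V=24.0385). Price 23.1139; hedge Δ=0.0000, bond B=23.1139.
  t=2,j=2: stock 382.6550 → up 554.8497 (V=13.6886), down 279.3382 (V=24.0385). Price 18.8291; hedge Δ=-0.0376, bond B=33.2039.
  t=1,j=0: stock 132.8600 → up 192.6470 (V=23.1139), down 96.9878 (V=23.1139). Price 22.2249; hedge Δ=0.0000, bond B=22.2249.
  t=1,j=1: stock 263.9000 → up 382.6550 (V=18.8291), down 192.6470 (V=23.1139). Price 20.4510; hedge Δ=-0.0226, bond B=26.4021.
  t=0,j=0: stock 182.0000 → up 263.9000 (V=20.4510), down 132.8600 (V=22.2249). Price 20.6357; hedge Δ=-0.0135, bond B=23.0995.
Check: Δ(0,0)·S0 + B(0,0) = 20.6357 = V0.

(0,0): Delta=-0.0135 Bond=23.0995
(1,0): Delta=0.0000 Bond=22.2249
(1,1): Delta=-0.0226 Bond=26.4021
(2,0): Delta=0.0000 Bond=23.1139
(2,1): Delta=0.0000 Bond=23.1139
(2,2): Delta=-0.0376 Bond=33.2039
(3,0): Delta=0.0000 Bond=24.0385
(3,1): Delta=0.0000 Bond=24.0385
(3,2): Delta=0.0000 Bond=24.0385
(3,3): Delta=-0.0626 Bond=48.4108
V0=20.6357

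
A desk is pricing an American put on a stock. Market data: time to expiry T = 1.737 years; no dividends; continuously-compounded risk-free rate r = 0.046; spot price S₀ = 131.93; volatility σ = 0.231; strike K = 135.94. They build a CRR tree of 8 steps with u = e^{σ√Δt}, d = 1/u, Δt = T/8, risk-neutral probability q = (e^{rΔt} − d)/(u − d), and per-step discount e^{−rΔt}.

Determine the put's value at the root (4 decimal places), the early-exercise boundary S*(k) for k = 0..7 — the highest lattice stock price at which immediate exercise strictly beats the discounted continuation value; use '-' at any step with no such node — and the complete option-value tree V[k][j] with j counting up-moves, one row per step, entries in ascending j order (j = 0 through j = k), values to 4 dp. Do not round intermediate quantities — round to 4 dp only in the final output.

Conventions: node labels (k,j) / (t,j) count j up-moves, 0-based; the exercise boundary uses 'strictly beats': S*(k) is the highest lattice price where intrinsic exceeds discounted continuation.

price = 14.0659
boundary = - - 106.3776 95.5220 106.3776 95.5220 106.3776 118.4668
tree:
14.0659
20.7341 8.1738
29.5624 12.9740 3.8945
40.4180 19.9617 6.7655 1.3159
50.1658 29.5624 11.4727 2.5451 0.2051
58.9189 40.4180 18.8391 4.8851 0.4313 0.0000
66.7787 50.1658 29.5624 9.2909 0.9069 0.0000 0.0000
73.8364 58.9189 40.4180 17.4732 1.9070 0.0000 0.0000 0.0000
80.1740 66.7787 50.1658 29.5624 4.0100 0.0000 0.0000 0.0000 0.0000

Δt=0.21713, u=1.11364, d=0.89795, q=0.51965, disc=e^(-rΔt)=0.99006
k=8 terminal: V=max(K-S,0) → 80.1740 66.7787 50.1658 29.5624 4.0100 0.0000 0.0000 0.0000 0.0000
k=7: j=0 S=62.1036 intr=73.8364 cont=72.4855 V=73.8364[EX]; j=1 S=77.0211 intr=58.9189 cont=57.5679 V=58.9189[EX]; j=2 S=95.5220 intr=40.4180 cont=39.0670 V=40.4180[EX]; j=3 S=118.4668 intr=17.4732 cont=16.1222 V=17.4732[EX]; j=4 S=146.9232 intr=0.0000 cont=1.9070 V=1.9070[hold]; j=5 S=182.2148 intr=0.0000 cont=0.0000 V=0.0000[hold]; j=6 S=225.9837 intr=0.0000 cont=0.0000 V=0.0000[hold]; j=7 S=280.2662 intr=0.0000 cont=0.0000 V=0.0000[hold]  S*(7)=118.4668
k=6: j=0 S=69.1613 intr=66.7787 cont=65.4277 V=66.7787[EX]; j=1 S=85.7742 intr=50.1658 cont=48.8148 V=50.1658[EX]; j=2 S=106.3776 intr=29.5624 cont=28.2114 V=29.5624[EX]; j=3 S=131.9300 intr=4.0100 cont=9.2909 V=9.2909[hold]; j=4 S=163.6202 intr=0.0000 cont=0.9069 V=0.9069[hold]; j=5 S=202.9226 intr=0.0000 cont=0.0000 V=0.0000[hold]; j=6 S=251.6656 intr=0.0000 cont=0.0000 V=0.0000[hold]  S*(6)=106.3776
k=5: j=0 S=77.0211 intr=58.9189 cont=57.5679 V=58.9189[EX]; j=1 S=95.5220 intr=40.4180 cont=39.0670 V=40.4180[EX]; j=2 S=118.4668 intr=17.4732 cont=18.8391 V=18.8391[hold]; j=3 S=146.9232 intr=0.0000 cont=4.8851 V=4.8851[hold]; j=4 S=182.2148 intr=0.0000 cont=0.4313 V=0.4313[hold]; j=5 S=225.9837 intr=0.0000 cont=0.0000 V=0.0000[hold]  S*(5)=95.5220
k=4: j=0 S=85.7742 intr=50.1658 cont=48.8148 V=50.1658[EX]; j=1 S=106.3776 intr=29.5624 cont=28.9142 V=29.5624[EX]; j=2 S=131.9300 intr=4.0100 cont=11.4727 V=11.4727[hold]; j=3 S=163.6202 intr=0.0000 cont=2.5451 V=2.5451[hold]; j=4 S=202.9226 intr=0.0000 cont=0.2051 V=0.2051[hold]  S*(4)=106.3776
k=3: j=0 S=95.5220 intr=40.4180 cont=39.0670 V=40.4180[EX]; j=1 S=118.4668 intr=17.4732 cont=19.9617 V=19.9617[hold]; j=2 S=146.9232 intr=0.0000 cont=6.7655 V=6.7655[hold]; j=3 S=182.2148 intr=0.0000 cont=1.3159 V=1.3159[hold]  S*(3)=95.5220
k=2: j=0 S=106.3776 intr=29.5624 cont=29.4918 V=29.5624[EX]; j=1 S=131.9300 intr=4.0100 cont=12.9740 V=12.9740[hold]; j=2 S=163.6202 intr=0.0000 cont=3.8945 V=3.8945[hold]  S*(2)=106.3776
k=1: j=0 S=118.4668 intr=17.4732 cont=20.7341 V=20.7341[hold]; j=1 S=146.9232 intr=0.0000 cont=8.1738 V=8.1738[hold]  S*(1)=-
k=0: j=0 S=131.9300 intr=4.0100 cont=14.0659 V=14.0659[hold]  S*(0)=-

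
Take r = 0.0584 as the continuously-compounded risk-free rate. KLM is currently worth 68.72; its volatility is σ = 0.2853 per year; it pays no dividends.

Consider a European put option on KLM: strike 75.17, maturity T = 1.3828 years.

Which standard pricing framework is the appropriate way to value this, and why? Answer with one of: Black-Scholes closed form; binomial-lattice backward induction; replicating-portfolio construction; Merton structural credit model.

framework: Black-Scholes closed form

Key observation: with KLM following a GBM at constant σ and r, the European put struck at 75.17 prices in closed form — nothing here needs a stepwise model or a balance sheet.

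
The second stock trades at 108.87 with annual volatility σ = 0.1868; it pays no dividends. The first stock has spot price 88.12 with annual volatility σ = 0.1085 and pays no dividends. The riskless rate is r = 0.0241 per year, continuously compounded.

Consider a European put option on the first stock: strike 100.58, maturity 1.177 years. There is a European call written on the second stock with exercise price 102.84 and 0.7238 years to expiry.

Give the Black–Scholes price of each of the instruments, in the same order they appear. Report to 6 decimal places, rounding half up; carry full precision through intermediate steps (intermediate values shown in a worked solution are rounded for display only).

[the first stock put K=100.58]
σ√T = 0.1085·√1.177 = 0.117711
d₁ = (ln(S/K) + (r+σ²/2)T) / (σ√T) = (ln(88.12/100.58) + (0.0241+0.1085²/2)·1.177) / 0.117711 = (-0.132254 + 0.035294) / 0.117711 = -0.823713
d₂ = d₁ − σ√T = -0.823713 − 0.117711 = -0.941424
e^{−rT} = 0.972033
N(−d₁) = 0.794949,  N(−d₂) = 0.826756
price = K·e^{−rT}·N(−d₂) − S·N(−d₁) = 80.829520 − 70.050867 = 10.778653
[the second stock call K=102.84]
σ√T = 0.1868·√0.7238 = 0.158923
d₁ = (ln(S/K) + (r+σ²/2)T) / (σ√T) = (ln(108.87/102.84) + (0.0241+0.1868²/2)·0.7238) / 0.158923 = (0.056980 + 0.030072) / 0.158923 = 0.547762
d₂ = d₁ − σ√T = 0.547762 − 0.158923 = 0.388840
e^{−rT} = 0.982708
N(d₁) = 0.708072,  N(d₂) = 0.651303
price = S·N(d₁) − K·e^{−rT}·N(d₂) = 77.087852 − 65.821723 = 11.266129

price(the first stock put K=100.58) = 10.778653
price(the second stock call K=102.84) = 11.266129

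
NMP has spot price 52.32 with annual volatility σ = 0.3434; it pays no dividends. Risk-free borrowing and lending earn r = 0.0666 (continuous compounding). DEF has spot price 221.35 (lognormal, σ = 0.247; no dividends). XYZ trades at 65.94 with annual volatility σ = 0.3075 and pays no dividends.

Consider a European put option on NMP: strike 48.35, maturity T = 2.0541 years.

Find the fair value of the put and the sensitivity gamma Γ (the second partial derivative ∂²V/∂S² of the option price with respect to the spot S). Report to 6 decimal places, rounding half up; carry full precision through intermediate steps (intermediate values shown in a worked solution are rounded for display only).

price = 4.954166
Γ = 0.012258

σ√T = 0.3434·√2.0541 = 0.492165
d₁ = (ln(S/K) + (r+σ²/2)T) / (σ√T) = (ln(52.32/48.35) + (0.0666+0.3434²/2)·2.0541) / 0.492165 = (0.078912 + 0.257916) / 0.492165 = 0.684382
d₂ = d₁ − σ√T = 0.684382 − 0.492165 = 0.192216
e^{−rT} = 0.872142
N(−d₁) = 0.246867,  N(−d₂) = 0.423786
Put price V = K·e^{−rT}·N(−d₂) − S·N(−d₁) = 17.870254 − 12.916088 = 4.954166
φ(d₁) = (1/√(2π))·e^{−d₁²/2} = 0.315648
Γ = φ(d₁) / (S·σ·√T) = 0.012258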